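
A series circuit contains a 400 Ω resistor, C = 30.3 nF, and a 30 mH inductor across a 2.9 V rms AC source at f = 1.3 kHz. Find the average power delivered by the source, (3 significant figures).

ω = 2πf = 8168 rad/s
X_L = ωL = 245 Ω
X_C = 1/(ωC) = 4040 Ω
Net reactance X = X_L − X_C = -3800 Ω
Z = 400 − j3800 Ω
|Z| = √(400² + 3800²) = 3820 Ω
∠Z = arctan(-3800/400) = -84.0°
I = V/|Z| = 760 μA
P = VI cos φ = 2.9 × 0.000760 × cos(-84.0°) = 231 μW

231 μW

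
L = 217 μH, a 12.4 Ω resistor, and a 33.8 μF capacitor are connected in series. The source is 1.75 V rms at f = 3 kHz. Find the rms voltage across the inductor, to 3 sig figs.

0.566 V

ω = 2πf = 18850 rad/s
X_L = ωL = 4.09 Ω
X_C = 1/(ωC) = 1.57 Ω
Net reactance X = X_L − X_C = 2.52 Ω
Z = 12.4 + j2.52 Ω
|Z| = √(12.4² + 2.52²) = 12.7 Ω
I = V/|Z| = 138 mA
V_L = I·|Z_L| = 0.138 × 4.09 = 0.566 V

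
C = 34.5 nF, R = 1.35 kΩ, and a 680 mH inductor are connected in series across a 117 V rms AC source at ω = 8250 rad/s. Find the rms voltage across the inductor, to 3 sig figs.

X_L = ωL = 5610 Ω
X_C = 1/(ωC) = 3510 Ω
Net reactance X = X_L − X_C = 2100 Ω
Z = 1350 + j2100 Ω
|Z| = √(1350² + 2100²) = 2490 Ω
I = V/|Z| = 46.9 mA
V_L = I·|Z_L| = 0.0469 × 5610 = 263 V

263 V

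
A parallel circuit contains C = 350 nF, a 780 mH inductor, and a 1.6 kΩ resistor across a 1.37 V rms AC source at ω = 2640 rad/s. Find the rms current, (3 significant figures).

X_L = ωL = 2060 Ω
X_C = 1/(ωC) = 1080 Ω
Parallel: admittances add. Y = 1/R + 1/(jωL) + jωC
Y = (0.000625 + j0.000438) S
|Y| = 0.000763 S → |Z| = 1/|Y| = 1310 Ω, ∠Z = −∠Y = -35.0°
I = V/|Z| = 1.37/1310 = 1.05 mA

1.05 mA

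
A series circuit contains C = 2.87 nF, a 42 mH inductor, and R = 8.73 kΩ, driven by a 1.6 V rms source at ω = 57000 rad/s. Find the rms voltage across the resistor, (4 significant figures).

X_L = ωL = 2394 Ω
X_C = 1/(ωC) = 6113 Ω
Net reactance X = X_L − X_C = -3719 Ω
Z = 8730 − j3719 Ω
|Z| = √(8730² + 3719²) = 9489 Ω
I = V/|Z| = 168.6 μA
V_R = I·|Z_R| = 0.0001686 × 8730 = 1.472 V

1.472 V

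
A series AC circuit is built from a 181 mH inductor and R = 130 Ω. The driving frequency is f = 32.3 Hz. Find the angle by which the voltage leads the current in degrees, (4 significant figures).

ω = 2πf = 202.9 rad/s
X_L = ωL = 36.73 Ω
Z = 130.0 + j36.73 Ω
|Z| = √(130.0² + 36.73²) = 135.1 Ω
∠Z = arctan(36.73/130.0) = 15.78°

15.78°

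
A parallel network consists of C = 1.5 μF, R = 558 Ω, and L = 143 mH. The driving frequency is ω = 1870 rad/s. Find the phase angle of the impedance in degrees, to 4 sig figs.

X_L = ωL = 267.4 Ω
X_C = 1/(ωC) = 356.5 Ω
Parallel: admittances add. Y = 1/R + 1/(jωL) + jωC
Y = (0.001792 − j0.0009346) S
|Y| = 0.002021 S → |Z| = 1/|Y| = 494.8 Ω, ∠Z = −∠Y = 27.54°

27.54°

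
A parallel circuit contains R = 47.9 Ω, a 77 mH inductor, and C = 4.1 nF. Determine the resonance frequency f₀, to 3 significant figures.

8.96 kHz

ω₀ = 1/√(LC) = 1/√(0.077 × 4.1e-09) = 56280 rad/s
f₀ = ω₀/(2π) = 8.96 kHz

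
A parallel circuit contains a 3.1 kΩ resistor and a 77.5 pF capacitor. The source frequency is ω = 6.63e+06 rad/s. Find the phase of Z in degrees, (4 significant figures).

X_C = 1/(ωC) = 1946 Ω
Parallel: admittances add. Y = 1/R + jωC
Y = (0.0003226 + j0.0005138) S
|Y| = 0.0006067 S → |Z| = 1/|Y| = 1648 Ω, ∠Z = −∠Y = -57.88°

-57.88°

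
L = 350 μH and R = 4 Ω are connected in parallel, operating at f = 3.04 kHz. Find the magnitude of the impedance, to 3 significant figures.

3.43 Ω

ω = 2πf = 19100 rad/s
X_L = ωL = 6.69 Ω
Parallel: admittances add. Y = 1/R + 1/(jωL)
Y = (0.250 − j0.150) S
|Y| = 0.291 S → |Z| = 1/|Y| = 3.43 Ω, ∠Z = −∠Y = 30.9°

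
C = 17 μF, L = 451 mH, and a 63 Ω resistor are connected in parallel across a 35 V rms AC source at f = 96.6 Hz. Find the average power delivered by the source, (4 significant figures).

19.44 W

ω = 2πf = 607.0 rad/s
X_L = ωL = 273.7 Ω
X_C = 1/(ωC) = 96.92 Ω
Parallel: admittances add. Y = 1/R + 1/(jωL) + jωC
Y = (0.01587 + j0.006665) S
|Y| = 0.01722 S → |Z| = 1/|Y| = 58.09 Ω, ∠Z = −∠Y = -22.78°
I = V/|Z| = 602.5 mA
P = VI cos φ = 35 × 0.6025 × cos(-22.78°) = 19.44 W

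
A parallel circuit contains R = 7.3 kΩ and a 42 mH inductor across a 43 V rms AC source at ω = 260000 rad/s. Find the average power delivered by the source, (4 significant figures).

X_L = ωL = 10920 Ω
Parallel: admittances add. Y = 1/R + 1/(jωL)
Y = (0.0001370 − j9.158e-05) S
|Y| = 0.0001648 S → |Z| = 1/|Y| = 6069 Ω, ∠Z = −∠Y = 33.76°
I = V/|Z| = 7.085 mA
P = VI cos φ = 43 × 0.007085 × cos(33.76°) = 253.3 mW

253.3 mW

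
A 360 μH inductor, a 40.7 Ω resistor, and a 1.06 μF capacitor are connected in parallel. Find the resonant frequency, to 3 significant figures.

ω₀ = 1/√(LC) = 1/√(0.00036 × 1.06e-06) = 51190 rad/s
f₀ = ω₀/(2π) = 8.15 kHz

8.15 kHz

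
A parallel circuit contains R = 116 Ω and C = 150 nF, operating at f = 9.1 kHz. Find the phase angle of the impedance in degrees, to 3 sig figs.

ω = 2πf = 57180 rad/s
X_C = 1/(ωC) = 117 Ω
Parallel: admittances add. Y = 1/R + jωC
Y = (0.00862 + j0.00858) S
|Y| = 0.0122 S → |Z| = 1/|Y| = 82.2 Ω, ∠Z = −∠Y = -44.9°

-44.9°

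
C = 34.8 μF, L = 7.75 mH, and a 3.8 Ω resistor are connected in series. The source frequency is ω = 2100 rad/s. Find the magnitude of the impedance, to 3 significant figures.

4.60 Ω

X_L = ωL = 16.3 Ω
X_C = 1/(ωC) = 13.7 Ω
Net reactance X = X_L − X_C = 2.59 Ω
Z = 3.80 + j2.59 Ω
|Z| = √(3.80² + 2.59²) = 4.60 Ω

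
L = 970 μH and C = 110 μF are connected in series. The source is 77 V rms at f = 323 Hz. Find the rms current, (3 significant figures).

ω = 2πf = 2029 rad/s
X_L = ωL = 1.97 Ω
X_C = 1/(ωC) = 4.48 Ω
Net reactance X = X_L − X_C = -2.51 Ω
Z = − j2.51 Ω
|Z| = √(0² + 2.51²) = 2.51 Ω
I = V/|Z| = 77/2.51 = 30.7 A

30.7 A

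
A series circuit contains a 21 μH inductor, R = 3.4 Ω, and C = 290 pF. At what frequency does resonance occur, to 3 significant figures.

2.04 MHz

ω₀ = 1/√(LC) = 1/√(2.1e-05 × 2.9e-10) = 1.281e+07 rad/s
f₀ = ω₀/(2π) = 2.04 MHz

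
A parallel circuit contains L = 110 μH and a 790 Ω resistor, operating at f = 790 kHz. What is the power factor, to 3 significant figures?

ω = 2πf = 4.964e+06 rad/s
X_L = ωL = 546 Ω
Parallel: admittances add. Y = 1/R + 1/(jωL)
Y = (0.00127 − j0.00183) S
|Y| = 0.00223 S → |Z| = 1/|Y| = 449 Ω, ∠Z = −∠Y = 55.3°
cos φ = cos(55.3°) = 0.569

0.569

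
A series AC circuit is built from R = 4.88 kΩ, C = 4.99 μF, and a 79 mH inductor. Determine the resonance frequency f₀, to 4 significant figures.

253.5 Hz

ω₀ = 1/√(LC) = 1/√(0.079 × 4.99e-06) = 1593 rad/s
f₀ = ω₀/(2π) = 253.5 Hz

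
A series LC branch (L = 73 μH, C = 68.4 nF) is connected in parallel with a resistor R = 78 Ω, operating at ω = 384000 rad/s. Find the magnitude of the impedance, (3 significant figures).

9.96 Ω

X_L = ωL = 28.0 Ω
X_C = 1/(ωC) = 38.1 Ω
Branch 1: Z₁ = R = 78.0 Ω
Branch 2 (series LC): Z₂ = j(X_L − X_C) = −j10.0 Ω
Parallel: Z = Z₁Z₂/(Z₁+Z₂), |Z| = 9.96 Ω, ∠Z = -82.7°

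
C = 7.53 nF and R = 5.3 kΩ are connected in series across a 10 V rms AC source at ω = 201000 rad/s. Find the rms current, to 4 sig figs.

X_C = 1/(ωC) = 660.7 Ω
Z = 5300 − j660.7 Ω
|Z| = √(5300² + 660.7²) = 5341 Ω
I = V/|Z| = 10/5341 = 1.872 mA

1.872 mA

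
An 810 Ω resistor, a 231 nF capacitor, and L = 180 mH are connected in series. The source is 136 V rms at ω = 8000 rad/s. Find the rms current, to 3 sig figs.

112 mA

X_L = ωL = 1440 Ω
X_C = 1/(ωC) = 541 Ω
Net reactance X = X_L − X_C = 899 Ω
Z = 810 + j899 Ω
|Z| = √(810² + 899²) = 1210 Ω
I = V/|Z| = 136/1210 = 112 mA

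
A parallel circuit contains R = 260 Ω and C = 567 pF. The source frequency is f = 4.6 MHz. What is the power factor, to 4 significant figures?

0.2285

ω = 2πf = 2.89e+07 rad/s
X_C = 1/(ωC) = 61.02 Ω
Parallel: admittances add. Y = 1/R + jωC
Y = (0.003846 + j0.01639) S
|Y| = 0.01683 S → |Z| = 1/|Y| = 59.41 Ω, ∠Z = −∠Y = -76.79°
cos φ = cos(-76.79°) = 0.2285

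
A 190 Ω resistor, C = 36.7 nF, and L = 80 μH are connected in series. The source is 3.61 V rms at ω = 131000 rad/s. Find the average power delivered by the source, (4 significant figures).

X_L = ωL = 10.48 Ω
X_C = 1/(ωC) = 208.0 Ω
Net reactance X = X_L − X_C = -197.5 Ω
Z = 190.0 − j197.5 Ω
|Z| = √(190.0² + 197.5²) = 274.1 Ω
∠Z = arctan(-197.5/190.0) = -46.11°
I = V/|Z| = 13.17 mA
P = VI cos φ = 3.61 × 0.01317 × cos(-46.11°) = 32.96 mW

32.96 mW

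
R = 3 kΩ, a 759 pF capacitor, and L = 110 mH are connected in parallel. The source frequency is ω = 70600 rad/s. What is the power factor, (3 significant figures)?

X_L = ωL = 7770 Ω
X_C = 1/(ωC) = 18700 Ω
Parallel: admittances add. Y = 1/R + 1/(jωL) + jωC
Y = (0.000333 − j7.52e-05) S
|Y| = 0.000342 S → |Z| = 1/|Y| = 2930 Ω, ∠Z = −∠Y = 12.7°
cos φ = cos(12.7°) = 0.975

0.975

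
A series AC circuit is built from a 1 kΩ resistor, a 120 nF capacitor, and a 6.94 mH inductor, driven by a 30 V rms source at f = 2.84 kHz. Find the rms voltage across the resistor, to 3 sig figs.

28.4 V

ω = 2πf = 17840 rad/s
X_L = ωL = 124 Ω
X_C = 1/(ωC) = 467 Ω
Net reactance X = X_L − X_C = -343 Ω
Z = 1000 − j343 Ω
|Z| = √(1000² + 343²) = 1060 Ω
I = V/|Z| = 28.4 mA
V_R = I·|Z_R| = 0.0284 × 1000 = 28.4 V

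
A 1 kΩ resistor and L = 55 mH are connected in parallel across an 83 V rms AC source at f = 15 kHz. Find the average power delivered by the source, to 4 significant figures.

ω = 2πf = 94250 rad/s
X_L = ωL = 5184 Ω
Parallel: admittances add. Y = 1/R + 1/(jωL)
Y = (0.001000 − j0.0001929) S
|Y| = 0.001018 S → |Z| = 1/|Y| = 981.9 Ω, ∠Z = −∠Y = 10.92°
I = V/|Z| = 84.53 mA
P = VI cos φ = 83 × 0.08453 × cos(10.92°) = 6.889 W

6.889 W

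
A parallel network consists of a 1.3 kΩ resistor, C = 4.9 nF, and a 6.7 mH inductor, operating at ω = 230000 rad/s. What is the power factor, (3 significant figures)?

X_L = ωL = 1540 Ω
X_C = 1/(ωC) = 887 Ω
Parallel: admittances add. Y = 1/R + 1/(jωL) + jωC
Y = (0.000769 + j0.000478) S
|Y| = 0.000906 S → |Z| = 1/|Y| = 1100 Ω, ∠Z = −∠Y = -31.9°
cos φ = cos(-31.9°) = 0.849

0.849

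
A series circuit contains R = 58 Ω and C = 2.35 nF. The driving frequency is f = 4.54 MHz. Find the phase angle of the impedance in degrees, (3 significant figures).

ω = 2πf = 2.853e+07 rad/s
X_C = 1/(ωC) = 14.9 Ω
Z = 58.0 − j14.9 Ω
|Z| = √(58.0² + 14.9²) = 59.9 Ω
∠Z = arctan(-14.9/58.0) = -14.4°

-14.4°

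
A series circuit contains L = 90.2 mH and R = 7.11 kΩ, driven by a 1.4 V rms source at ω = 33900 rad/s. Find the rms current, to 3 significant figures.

X_L = ωL = 3060 Ω
Z = 7110 + j3060 Ω
|Z| = √(7110² + 3060²) = 7740 Ω
I = V/|Z| = 1.4/7740 = 181 μA

181 μA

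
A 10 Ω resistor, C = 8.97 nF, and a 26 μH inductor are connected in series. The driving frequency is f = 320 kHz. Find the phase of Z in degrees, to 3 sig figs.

ω = 2πf = 2.011e+06 rad/s
X_L = ωL = 52.3 Ω
X_C = 1/(ωC) = 55.4 Ω
Net reactance X = X_L − X_C = -3.17 Ω
Z = 10.0 − j3.17 Ω
|Z| = √(10.0² + 3.17²) = 10.5 Ω
∠Z = arctan(-3.17/10.0) = -17.6°

-17.6°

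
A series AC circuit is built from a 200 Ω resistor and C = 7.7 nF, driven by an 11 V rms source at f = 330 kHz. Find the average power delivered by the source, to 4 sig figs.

ω = 2πf = 2.073e+06 rad/s
X_C = 1/(ωC) = 62.63 Ω
Z = 200.0 − j62.63 Ω
|Z| = √(200.0² + 62.63²) = 209.6 Ω
∠Z = arctan(-62.63/200.0) = -17.39°
I = V/|Z| = 52.49 mA
P = VI cos φ = 11 × 0.05249 × cos(-17.39°) = 551.0 mW

551.0 mW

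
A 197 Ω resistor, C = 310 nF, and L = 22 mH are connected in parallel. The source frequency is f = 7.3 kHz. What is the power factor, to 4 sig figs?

0.3583

ω = 2πf = 45870 rad/s
X_L = ωL = 1009 Ω
X_C = 1/(ωC) = 70.33 Ω
Parallel: admittances add. Y = 1/R + 1/(jωL) + jωC
Y = (0.005076 + j0.01323) S
|Y| = 0.01417 S → |Z| = 1/|Y| = 70.58 Ω, ∠Z = −∠Y = -69.01°
cos φ = cos(-69.01°) = 0.3583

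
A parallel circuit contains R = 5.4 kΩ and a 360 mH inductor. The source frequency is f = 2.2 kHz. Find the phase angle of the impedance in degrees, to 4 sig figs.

ω = 2πf = 13820 rad/s
X_L = ωL = 4976 Ω
Parallel: admittances add. Y = 1/R + 1/(jωL)
Y = (0.0001852 − j0.0002010) S
|Y| = 0.0002733 S → |Z| = 1/|Y| = 3659 Ω, ∠Z = −∠Y = 47.34°

47.34°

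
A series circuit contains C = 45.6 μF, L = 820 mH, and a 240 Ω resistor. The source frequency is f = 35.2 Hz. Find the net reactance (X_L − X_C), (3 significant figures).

ω = 2πf = 221.2 rad/s
X_L = ωL = 181 Ω
X_C = 1/(ωC) = 99.2 Ω
X = 181 − 99.2 = 82.2 Ω

82.2 Ω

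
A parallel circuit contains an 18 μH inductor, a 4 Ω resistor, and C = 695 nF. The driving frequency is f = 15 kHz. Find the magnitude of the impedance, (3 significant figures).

1.72 Ω

ω = 2πf = 94250 rad/s
X_L = ωL = 1.70 Ω
X_C = 1/(ωC) = 15.3 Ω
Parallel: admittances add. Y = 1/R + 1/(jωL) + jωC
Y = (0.250 − j0.524) S
|Y| = 0.581 S → |Z| = 1/|Y| = 1.72 Ω, ∠Z = −∠Y = 64.5°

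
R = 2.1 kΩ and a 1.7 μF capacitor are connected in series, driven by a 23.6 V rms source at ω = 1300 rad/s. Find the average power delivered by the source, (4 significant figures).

253.5 mW

X_C = 1/(ωC) = 452.5 Ω
Z = 2100 − j452.5 Ω
|Z| = √(2100² + 452.5²) = 2148 Ω
∠Z = arctan(-452.5/2100) = -12.16°
I = V/|Z| = 10.99 mA
P = VI cos φ = 23.6 × 0.01099 × cos(-12.16°) = 253.5 mW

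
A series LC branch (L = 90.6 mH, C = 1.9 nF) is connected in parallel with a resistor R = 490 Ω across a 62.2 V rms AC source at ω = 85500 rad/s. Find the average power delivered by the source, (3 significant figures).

7.90 W

X_L = ωL = 7750 Ω
X_C = 1/(ωC) = 6160 Ω
Branch 1: Z₁ = R = 490 Ω
Branch 2 (series LC): Z₂ = j(X_L − X_C) = j1590 Ω
Parallel: Z = Z₁Z₂/(Z₁+Z₂), |Z| = 468 Ω, ∠Z = 17.1°
I = V/|Z| = 133 mA
P = VI cos φ = 62.2 × 0.133 × cos(17.1°) = 7.90 W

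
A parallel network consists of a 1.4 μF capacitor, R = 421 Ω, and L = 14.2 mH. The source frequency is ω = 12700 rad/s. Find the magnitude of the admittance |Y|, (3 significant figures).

12.5 mS

X_L = ωL = 180 Ω
X_C = 1/(ωC) = 56.2 Ω
Parallel: admittances add. Y = 1/R + 1/(jωL) + jωC
Y = (0.00238 + j0.0122) S
|Y| = 0.0125 S → |Z| = 1/|Y| = 80.2 Ω, ∠Z = −∠Y = -79.0°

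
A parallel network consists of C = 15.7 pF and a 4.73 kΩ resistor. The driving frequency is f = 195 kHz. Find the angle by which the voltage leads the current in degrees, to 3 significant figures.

ω = 2πf = 1.225e+06 rad/s
X_C = 1/(ωC) = 52000 Ω
Parallel: admittances add. Y = 1/R + jωC
Y = (0.000211 + j1.92e-05) S
|Y| = 0.000212 S → |Z| = 1/|Y| = 4710 Ω, ∠Z = −∠Y = -5.20°

-5.20°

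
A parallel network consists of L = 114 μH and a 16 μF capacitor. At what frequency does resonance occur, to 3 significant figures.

ω₀ = 1/√(LC) = 1/√(0.000114 × 1.6e-05) = 23410 rad/s
f₀ = ω₀/(2π) = 3.73 kHz

3.73 kHz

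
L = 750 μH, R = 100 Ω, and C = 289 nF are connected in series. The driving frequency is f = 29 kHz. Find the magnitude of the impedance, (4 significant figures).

ω = 2πf = 182200 rad/s
X_L = ωL = 136.7 Ω
X_C = 1/(ωC) = 18.99 Ω
Net reactance X = X_L − X_C = 117.7 Ω
Z = 100.0 + j117.7 Ω
|Z| = √(100.0² + 117.7²) = 154.4 Ω

154.4 Ω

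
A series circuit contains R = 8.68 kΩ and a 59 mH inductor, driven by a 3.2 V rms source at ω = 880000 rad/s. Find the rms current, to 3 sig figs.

X_L = ωL = 51900 Ω
Z = 8680 + j51900 Ω
|Z| = √(8680² + 51900²) = 52600 Ω
I = V/|Z| = 3.2/52600 = 60.8 μA

60.8 μA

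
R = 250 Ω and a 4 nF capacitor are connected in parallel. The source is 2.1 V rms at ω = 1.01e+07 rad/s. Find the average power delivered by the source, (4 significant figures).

17.64 mW

X_C = 1/(ωC) = 24.75 Ω
Parallel: admittances add. Y = 1/R + jωC
Y = (0.004000 + j0.04040) S
|Y| = 0.04060 S → |Z| = 1/|Y| = 24.63 Ω, ∠Z = −∠Y = -84.35°
I = V/|Z| = 85.25 mA
P = VI cos φ = 2.1 × 0.08525 × cos(-84.35°) = 17.64 mW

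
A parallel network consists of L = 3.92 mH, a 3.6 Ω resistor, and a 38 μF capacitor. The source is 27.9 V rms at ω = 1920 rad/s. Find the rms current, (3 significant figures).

X_L = ωL = 7.53 Ω
X_C = 1/(ωC) = 13.7 Ω
Parallel: admittances add. Y = 1/R + 1/(jωL) + jωC
Y = (0.278 − j0.0599) S
|Y| = 0.284 S → |Z| = 1/|Y| = 3.52 Ω, ∠Z = −∠Y = 12.2°
I = V/|Z| = 27.9/3.52 = 7.93 A

7.93 A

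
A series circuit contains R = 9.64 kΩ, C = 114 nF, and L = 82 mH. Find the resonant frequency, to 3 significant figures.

1.65 kHz

ω₀ = 1/√(LC) = 1/√(0.082 × 1.14e-07) = 10340 rad/s
f₀ = ω₀/(2π) = 1.65 kHz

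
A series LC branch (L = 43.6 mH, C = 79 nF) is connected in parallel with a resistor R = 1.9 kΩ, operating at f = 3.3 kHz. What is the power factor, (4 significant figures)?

0.1527

ω = 2πf = 20730 rad/s
X_L = ωL = 904.0 Ω
X_C = 1/(ωC) = 610.5 Ω
Branch 1: Z₁ = R = 1900 Ω
Branch 2 (series LC): Z₂ = j(X_L − X_C) = j293.5 Ω
Parallel: Z = Z₁Z₂/(Z₁+Z₂), |Z| = 290.1 Ω, ∠Z = 81.22°
cos φ = cos(81.22°) = 0.1527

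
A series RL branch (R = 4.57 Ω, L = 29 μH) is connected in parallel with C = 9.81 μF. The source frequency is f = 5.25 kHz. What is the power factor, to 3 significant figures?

ω = 2πf = 32990 rad/s
X_L = ωL = 0.957 Ω
X_C = 1/(ωC) = 3.09 Ω
Branch 1 (R+jX_L): Z₁ = 4.57 + j0.957 Ω, |Z₁| = 4.67 Ω
Branch 2 (−jX_C): Z₂ = −j3.09 Ω
Parallel: Z = Z₁Z₂/(Z₁+Z₂), |Z| = 2.86 Ω, ∠Z = -53.2°
cos φ = cos(-53.2°) = 0.600

0.600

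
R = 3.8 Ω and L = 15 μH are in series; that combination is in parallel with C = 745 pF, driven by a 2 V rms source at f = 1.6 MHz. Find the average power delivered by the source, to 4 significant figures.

668.0 μW

ω = 2πf = 1.005e+07 rad/s
X_L = ωL = 150.8 Ω
X_C = 1/(ωC) = 133.5 Ω
Branch 1 (R+jX_L): Z₁ = 3.800 + j150.8 Ω, |Z₁| = 150.8 Ω
Branch 2 (−jX_C): Z₂ = −j133.5 Ω
Parallel: Z = Z₁Z₂/(Z₁+Z₂), |Z| = 1139 Ω, ∠Z = -79.04°
I = V/|Z| = 1.757 mA
P = VI cos φ = 2 × 0.001757 × cos(-79.04°) = 668.0 μW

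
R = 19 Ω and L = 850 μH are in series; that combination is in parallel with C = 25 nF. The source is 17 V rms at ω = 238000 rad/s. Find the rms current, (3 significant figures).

19.5 mA

X_L = ωL = 202 Ω
X_C = 1/(ωC) = 168 Ω
Branch 1 (R+jX_L): Z₁ = 19.0 + j202 Ω, |Z₁| = 203 Ω
Branch 2 (−jX_C): Z₂ = −j168 Ω
Parallel: Z = Z₁Z₂/(Z₁+Z₂), |Z| = 872 Ω, ∠Z = -66.3°
I = V/|Z| = 17/872 = 19.5 mA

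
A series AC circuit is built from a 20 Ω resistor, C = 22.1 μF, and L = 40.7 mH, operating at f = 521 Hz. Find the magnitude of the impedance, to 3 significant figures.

121 Ω

ω = 2πf = 3274 rad/s
X_L = ωL = 133 Ω
X_C = 1/(ωC) = 13.8 Ω
Net reactance X = X_L − X_C = 119 Ω
Z = 20.0 + j119 Ω
|Z| = √(20.0² + 119²) = 121 Ω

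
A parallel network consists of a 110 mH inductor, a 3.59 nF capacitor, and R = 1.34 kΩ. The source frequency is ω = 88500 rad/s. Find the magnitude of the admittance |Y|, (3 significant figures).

777 μS

X_L = ωL = 9740 Ω
X_C = 1/(ωC) = 3150 Ω
Parallel: admittances add. Y = 1/R + 1/(jωL) + jωC
Y = (0.000746 + j0.000215) S
|Y| = 0.000777 S → |Z| = 1/|Y| = 1290 Ω, ∠Z = −∠Y = -16.1°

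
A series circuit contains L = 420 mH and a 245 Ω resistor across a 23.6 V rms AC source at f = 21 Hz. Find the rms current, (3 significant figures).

94.0 mA

ω = 2πf = 131.9 rad/s
X_L = ωL = 55.4 Ω
Z = 245 + j55.4 Ω
|Z| = √(245² + 55.4²) = 251 Ω
I = V/|Z| = 23.6/251 = 94.0 mA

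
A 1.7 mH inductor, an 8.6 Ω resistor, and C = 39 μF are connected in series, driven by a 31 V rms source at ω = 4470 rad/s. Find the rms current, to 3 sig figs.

X_L = ωL = 7.60 Ω
X_C = 1/(ωC) = 5.74 Ω
Net reactance X = X_L − X_C = 1.86 Ω
Z = 8.60 + j1.86 Ω
|Z| = √(8.60² + 1.86²) = 8.80 Ω
I = V/|Z| = 31/8.80 = 3.52 A

3.52 A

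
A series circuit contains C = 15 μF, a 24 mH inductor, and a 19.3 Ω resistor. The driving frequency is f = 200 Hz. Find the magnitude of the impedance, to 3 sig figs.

ω = 2πf = 1257 rad/s
X_L = ωL = 30.2 Ω
X_C = 1/(ωC) = 53.1 Ω
Net reactance X = X_L − X_C = -22.9 Ω
Z = 19.3 − j22.9 Ω
|Z| = √(19.3² + 22.9²) = 29.9 Ω

29.9 Ω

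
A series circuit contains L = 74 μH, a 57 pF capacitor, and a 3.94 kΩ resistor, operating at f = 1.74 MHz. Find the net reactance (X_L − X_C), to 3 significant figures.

ω = 2πf = 1.093e+07 rad/s
X_L = ωL = 809 Ω
X_C = 1/(ωC) = 1600 Ω
X = 809 − 1600 = -796 Ω

-796 Ω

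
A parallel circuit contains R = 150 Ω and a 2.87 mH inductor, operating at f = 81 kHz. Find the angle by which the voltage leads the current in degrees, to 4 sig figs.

5.863°

ω = 2πf = 508900 rad/s
X_L = ωL = 1461 Ω
Parallel: admittances add. Y = 1/R + 1/(jωL)
Y = (0.006667 − j0.0006846) S
|Y| = 0.006702 S → |Z| = 1/|Y| = 149.2 Ω, ∠Z = −∠Y = 5.863°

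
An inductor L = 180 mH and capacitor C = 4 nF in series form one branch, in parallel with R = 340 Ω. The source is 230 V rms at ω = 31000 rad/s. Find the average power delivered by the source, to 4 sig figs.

155.6 W

X_L = ωL = 5580 Ω
X_C = 1/(ωC) = 8065 Ω
Branch 1: Z₁ = R = 340.0 Ω
Branch 2 (series LC): Z₂ = j(X_L − X_C) = −j2485 Ω
Parallel: Z = Z₁Z₂/(Z₁+Z₂), |Z| = 336.9 Ω, ∠Z = -7.792°
I = V/|Z| = 682.8 mA
P = VI cos φ = 230 × 0.6828 × cos(-7.792°) = 155.6 W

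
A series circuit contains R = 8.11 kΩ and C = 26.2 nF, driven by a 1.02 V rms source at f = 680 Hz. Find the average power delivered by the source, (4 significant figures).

ω = 2πf = 4273 rad/s
X_C = 1/(ωC) = 8933 Ω
Z = 8110 − j8933 Ω
|Z| = √(8110² + 8933²) = 12070 Ω
∠Z = arctan(-8933/8110) = -47.77°
I = V/|Z| = 84.54 μA
P = VI cos φ = 1.02 × 8.454e-05 × cos(-47.77°) = 57.96 μW

57.96 μW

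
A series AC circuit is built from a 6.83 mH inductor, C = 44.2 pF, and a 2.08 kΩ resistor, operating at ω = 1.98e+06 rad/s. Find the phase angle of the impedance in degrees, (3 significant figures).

X_L = ωL = 13500 Ω
X_C = 1/(ωC) = 11400 Ω
Net reactance X = X_L − X_C = 2100 Ω
Z = 2080 + j2100 Ω
|Z| = √(2080² + 2100²) = 2950 Ω
∠Z = arctan(2100/2080) = 45.2°

45.2°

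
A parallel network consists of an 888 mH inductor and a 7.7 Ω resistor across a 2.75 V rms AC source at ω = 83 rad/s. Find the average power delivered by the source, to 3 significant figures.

982 mW

X_L = ωL = 73.7 Ω
Parallel: admittances add. Y = 1/R + 1/(jωL)
Y = (0.130 − j0.0136) S
|Y| = 0.131 S → |Z| = 1/|Y| = 7.66 Ω, ∠Z = −∠Y = 5.96°
I = V/|Z| = 359 mA
P = VI cos φ = 2.75 × 0.359 × cos(5.96°) = 982 mW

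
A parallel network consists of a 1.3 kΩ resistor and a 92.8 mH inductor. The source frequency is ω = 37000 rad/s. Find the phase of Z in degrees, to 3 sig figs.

X_L = ωL = 3430 Ω
Parallel: admittances add. Y = 1/R + 1/(jωL)
Y = (0.000769 − j0.000291) S
|Y| = 0.000823 S → |Z| = 1/|Y| = 1220 Ω, ∠Z = −∠Y = 20.7°

20.7°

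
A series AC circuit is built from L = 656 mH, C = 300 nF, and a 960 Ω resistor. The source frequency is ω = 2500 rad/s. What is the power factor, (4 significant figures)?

X_L = ωL = 1640 Ω
X_C = 1/(ωC) = 1333 Ω
Net reactance X = X_L − X_C = 306.7 Ω
Z = 960.0 + j306.7 Ω
|Z| = √(960.0² + 306.7²) = 1008 Ω
∠Z = arctan(306.7/960.0) = 17.72°
cos φ = cos(17.72°) = 0.9526

0.9526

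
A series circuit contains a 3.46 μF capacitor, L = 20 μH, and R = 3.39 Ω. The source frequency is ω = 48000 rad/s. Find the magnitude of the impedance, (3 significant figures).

X_L = ωL = 0.960 Ω
X_C = 1/(ωC) = 6.02 Ω
Net reactance X = X_L − X_C = -5.06 Ω
Z = 3.39 − j5.06 Ω
|Z| = √(3.39² + 5.06²) = 6.09 Ω

6.09 Ω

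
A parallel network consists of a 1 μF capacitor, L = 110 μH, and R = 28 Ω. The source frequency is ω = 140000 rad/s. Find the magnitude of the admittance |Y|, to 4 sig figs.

83.13 mS

X_L = ωL = 15.40 Ω
X_C = 1/(ωC) = 7.143 Ω
Parallel: admittances add. Y = 1/R + 1/(jωL) + jωC
Y = (0.03571 + j0.07506) S
|Y| = 0.08313 S → |Z| = 1/|Y| = 12.03 Ω, ∠Z = −∠Y = -64.56°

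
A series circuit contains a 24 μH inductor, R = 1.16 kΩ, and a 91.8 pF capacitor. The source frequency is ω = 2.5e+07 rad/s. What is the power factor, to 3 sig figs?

0.990

X_L = ωL = 600 Ω
X_C = 1/(ωC) = 436 Ω
Net reactance X = X_L − X_C = 164 Ω
Z = 1160 + j164 Ω
|Z| = √(1160² + 164²) = 1170 Ω
∠Z = arctan(164/1160) = 8.06°
cos φ = cos(8.06°) = 0.990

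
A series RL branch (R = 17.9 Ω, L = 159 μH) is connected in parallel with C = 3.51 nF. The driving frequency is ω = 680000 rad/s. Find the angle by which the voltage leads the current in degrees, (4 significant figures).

X_L = ωL = 108.1 Ω
X_C = 1/(ωC) = 419.0 Ω
Branch 1 (R+jX_L): Z₁ = 17.90 + j108.1 Ω, |Z₁| = 109.6 Ω
Branch 2 (−jX_C): Z₂ = −j419.0 Ω
Parallel: Z = Z₁Z₂/(Z₁+Z₂), |Z| = 147.5 Ω, ∠Z = 77.30°

77.30°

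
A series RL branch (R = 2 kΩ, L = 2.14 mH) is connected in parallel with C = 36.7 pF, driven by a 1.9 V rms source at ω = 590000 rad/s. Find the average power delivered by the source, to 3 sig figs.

X_L = ωL = 1260 Ω
X_C = 1/(ωC) = 46200 Ω
Branch 1 (R+jX_L): Z₁ = 2000 + j1260 Ω, |Z₁| = 2370 Ω
Branch 2 (−jX_C): Z₂ = −j46200 Ω
Parallel: Z = Z₁Z₂/(Z₁+Z₂), |Z| = 2430 Ω, ∠Z = 29.7°
I = V/|Z| = 782 μA
P = VI cos φ = 1.9 × 0.000782 × cos(29.7°) = 1.29 mW

1.29 mW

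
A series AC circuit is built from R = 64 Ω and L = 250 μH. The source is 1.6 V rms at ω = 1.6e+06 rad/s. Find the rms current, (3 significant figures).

3.95 mA

X_L = ωL = 400 Ω
Z = 64.0 + j400 Ω
|Z| = √(64.0² + 400²) = 405 Ω
I = V/|Z| = 1.6/405 = 3.95 mA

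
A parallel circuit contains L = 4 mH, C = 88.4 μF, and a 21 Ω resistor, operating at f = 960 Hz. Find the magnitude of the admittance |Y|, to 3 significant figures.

ω = 2πf = 6032 rad/s
X_L = ωL = 24.1 Ω
X_C = 1/(ωC) = 1.88 Ω
Parallel: admittances add. Y = 1/R + 1/(jωL) + jωC
Y = (0.0476 + j0.492) S
|Y| = 0.494 S → |Z| = 1/|Y| = 2.02 Ω, ∠Z = −∠Y = -84.5°

494 mS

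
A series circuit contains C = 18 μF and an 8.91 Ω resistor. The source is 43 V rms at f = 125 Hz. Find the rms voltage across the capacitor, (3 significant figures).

ω = 2πf = 785.4 rad/s
X_C = 1/(ωC) = 70.7 Ω
Z = 8.91 − j70.7 Ω
|Z| = √(8.91² + 70.7²) = 71.3 Ω
I = V/|Z| = 603 mA
V_C = I·|Z_C| = 0.603 × 70.7 = 42.7 V

42.7 V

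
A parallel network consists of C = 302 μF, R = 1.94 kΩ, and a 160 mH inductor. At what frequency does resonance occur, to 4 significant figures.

ω₀ = 1/√(LC) = 1/√(0.16 × 0.000302) = 143.9 rad/s
f₀ = ω₀/(2π) = 22.90 Hz

22.90 Hz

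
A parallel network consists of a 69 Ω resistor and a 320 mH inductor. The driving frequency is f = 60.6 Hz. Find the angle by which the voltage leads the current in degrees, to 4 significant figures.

ω = 2πf = 380.8 rad/s
X_L = ωL = 121.8 Ω
Parallel: admittances add. Y = 1/R + 1/(jωL)
Y = (0.01449 − j0.008207) S
|Y| = 0.01666 S → |Z| = 1/|Y| = 60.04 Ω, ∠Z = −∠Y = 29.52°

29.52°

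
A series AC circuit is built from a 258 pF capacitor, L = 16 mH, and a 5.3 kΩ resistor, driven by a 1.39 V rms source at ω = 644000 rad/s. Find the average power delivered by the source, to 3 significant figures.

220 μW

X_L = ωL = 10300 Ω
X_C = 1/(ωC) = 6020 Ω
Net reactance X = X_L − X_C = 4290 Ω
Z = 5300 + j4290 Ω
|Z| = √(5300² + 4290²) = 6820 Ω
∠Z = arctan(4290/5300) = 39.0°
I = V/|Z| = 204 μA
P = VI cos φ = 1.39 × 0.000204 × cos(39.0°) = 220 μW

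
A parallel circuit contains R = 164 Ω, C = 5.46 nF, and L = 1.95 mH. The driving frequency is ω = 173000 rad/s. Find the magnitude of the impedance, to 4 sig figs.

X_L = ωL = 337.3 Ω
X_C = 1/(ωC) = 1059 Ω
Parallel: admittances add. Y = 1/R + 1/(jωL) + jωC
Y = (0.006098 − j0.002020) S
|Y| = 0.006423 S → |Z| = 1/|Y| = 155.7 Ω, ∠Z = −∠Y = 18.33°

155.7 Ω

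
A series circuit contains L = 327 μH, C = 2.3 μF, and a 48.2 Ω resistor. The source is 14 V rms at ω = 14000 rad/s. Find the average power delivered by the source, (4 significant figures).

X_L = ωL = 4.578 Ω
X_C = 1/(ωC) = 31.06 Ω
Net reactance X = X_L − X_C = -26.48 Ω
Z = 48.20 − j26.48 Ω
|Z| = √(48.20² + 26.48²) = 54.99 Ω
∠Z = arctan(-26.48/48.20) = -28.78°
I = V/|Z| = 254.6 mA
P = VI cos φ = 14 × 0.2546 × cos(-28.78°) = 3.124 W

3.124 W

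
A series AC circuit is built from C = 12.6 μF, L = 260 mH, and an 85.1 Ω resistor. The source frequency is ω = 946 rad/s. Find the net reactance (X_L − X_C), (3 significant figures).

X_L = ωL = 246 Ω
X_C = 1/(ωC) = 83.9 Ω
X = 246 − 83.9 = 162 Ω

162 Ω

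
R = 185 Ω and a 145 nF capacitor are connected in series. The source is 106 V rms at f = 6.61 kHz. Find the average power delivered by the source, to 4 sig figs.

33.64 W

ω = 2πf = 41530 rad/s
X_C = 1/(ωC) = 166.1 Ω
Z = 185.0 − j166.1 Ω
|Z| = √(185.0² + 166.1²) = 248.6 Ω
∠Z = arctan(-166.1/185.0) = -41.91°
I = V/|Z| = 426.4 mA
P = VI cos φ = 106 × 0.4264 × cos(-41.91°) = 33.64 W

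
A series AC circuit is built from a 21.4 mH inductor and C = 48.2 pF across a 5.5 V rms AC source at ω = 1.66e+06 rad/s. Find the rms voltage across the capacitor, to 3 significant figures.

2.99 V

X_L = ωL = 35500 Ω
X_C = 1/(ωC) = 12500 Ω
Net reactance X = X_L − X_C = 23000 Ω
Z = j23000 Ω
|Z| = √(0² + 23000²) = 23000 Ω
I = V/|Z| = 239 μA
V_C = I·|Z_C| = 0.000239 × 12500 = 2.99 V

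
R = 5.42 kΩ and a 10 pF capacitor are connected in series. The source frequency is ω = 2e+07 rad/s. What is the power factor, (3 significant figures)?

X_C = 1/(ωC) = 5000 Ω
Z = 5420 − j5000 Ω
|Z| = √(5420² + 5000²) = 7370 Ω
∠Z = arctan(-5000/5420) = -42.7°
cos φ = cos(-42.7°) = 0.735

0.735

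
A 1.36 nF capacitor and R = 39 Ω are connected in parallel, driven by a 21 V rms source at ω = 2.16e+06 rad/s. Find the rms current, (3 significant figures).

X_C = 1/(ωC) = 340 Ω
Parallel: admittances add. Y = 1/R + jωC
Y = (0.0256 + j0.00294) S
|Y| = 0.0258 S → |Z| = 1/|Y| = 38.7 Ω, ∠Z = −∠Y = -6.54°
I = V/|Z| = 21/38.7 = 542 mA

542 mA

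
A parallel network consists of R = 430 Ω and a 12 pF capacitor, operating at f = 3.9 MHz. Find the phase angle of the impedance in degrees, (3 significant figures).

ω = 2πf = 2.45e+07 rad/s
X_C = 1/(ωC) = 3400 Ω
Parallel: admittances add. Y = 1/R + jωC
Y = (0.00233 + j0.000294) S
|Y| = 0.00234 S → |Z| = 1/|Y| = 427 Ω, ∠Z = −∠Y = -7.21°

-7.21°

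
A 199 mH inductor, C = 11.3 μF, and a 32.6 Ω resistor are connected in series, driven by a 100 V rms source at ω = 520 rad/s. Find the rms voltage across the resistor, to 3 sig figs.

43.9 V

X_L = ωL = 103 Ω
X_C = 1/(ωC) = 170 Ω
Net reactance X = X_L − X_C = -66.7 Ω
Z = 32.6 − j66.7 Ω
|Z| = √(32.6² + 66.7²) = 74.2 Ω
I = V/|Z| = 1.35 A
V_R = I·|Z_R| = 1.35 × 32.6 = 43.9 V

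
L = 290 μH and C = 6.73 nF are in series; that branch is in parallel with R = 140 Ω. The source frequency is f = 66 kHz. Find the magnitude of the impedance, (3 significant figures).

ω = 2πf = 414700 rad/s
X_L = ωL = 120 Ω
X_C = 1/(ωC) = 358 Ω
Branch 1: Z₁ = R = 140 Ω
Branch 2 (series LC): Z₂ = j(X_L − X_C) = −j238 Ω
Parallel: Z = Z₁Z₂/(Z₁+Z₂), |Z| = 121 Ω, ∠Z = -30.5°

121 Ω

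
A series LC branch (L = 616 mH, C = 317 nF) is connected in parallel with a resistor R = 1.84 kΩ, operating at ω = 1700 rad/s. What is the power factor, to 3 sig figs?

0.402

X_L = ωL = 1050 Ω
X_C = 1/(ωC) = 1860 Ω
Branch 1: Z₁ = R = 1840 Ω
Branch 2 (series LC): Z₂ = j(X_L − X_C) = −j808 Ω
Parallel: Z = Z₁Z₂/(Z₁+Z₂), |Z| = 740 Ω, ∠Z = -66.3°
cos φ = cos(-66.3°) = 0.402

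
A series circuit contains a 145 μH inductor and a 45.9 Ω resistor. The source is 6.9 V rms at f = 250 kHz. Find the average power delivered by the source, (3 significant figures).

ω = 2πf = 1.571e+06 rad/s
X_L = ωL = 228 Ω
Z = 45.9 + j228 Ω
|Z| = √(45.9² + 228²) = 232 Ω
∠Z = arctan(228/45.9) = 78.6°
I = V/|Z| = 29.7 mA
P = VI cos φ = 6.9 × 0.0297 × cos(78.6°) = 40.5 mW

40.5 mW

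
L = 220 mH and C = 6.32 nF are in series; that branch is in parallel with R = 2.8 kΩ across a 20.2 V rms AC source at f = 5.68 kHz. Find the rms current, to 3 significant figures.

9.33 mA

ω = 2πf = 35690 rad/s
X_L = ωL = 7850 Ω
X_C = 1/(ωC) = 4430 Ω
Branch 1: Z₁ = R = 2800 Ω
Branch 2 (series LC): Z₂ = j(X_L − X_C) = j3420 Ω
Parallel: Z = Z₁Z₂/(Z₁+Z₂), |Z| = 2170 Ω, ∠Z = 39.3°
I = V/|Z| = 20.2/2170 = 9.33 mA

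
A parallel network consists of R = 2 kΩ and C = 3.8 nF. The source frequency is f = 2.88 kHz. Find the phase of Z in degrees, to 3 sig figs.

ω = 2πf = 18100 rad/s
X_C = 1/(ωC) = 14500 Ω
Parallel: admittances add. Y = 1/R + jωC
Y = (0.000500 + j6.88e-05) S
|Y| = 0.000505 S → |Z| = 1/|Y| = 1980 Ω, ∠Z = −∠Y = -7.83°

-7.83°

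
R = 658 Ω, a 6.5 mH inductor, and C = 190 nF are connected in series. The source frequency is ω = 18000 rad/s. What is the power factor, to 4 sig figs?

0.9663

X_L = ωL = 117.0 Ω
X_C = 1/(ωC) = 292.4 Ω
Net reactance X = X_L − X_C = -175.4 Ω
Z = 658.0 − j175.4 Ω
|Z| = √(658.0² + 175.4²) = 681.0 Ω
∠Z = arctan(-175.4/658.0) = -14.93°
cos φ = cos(-14.93°) = 0.9663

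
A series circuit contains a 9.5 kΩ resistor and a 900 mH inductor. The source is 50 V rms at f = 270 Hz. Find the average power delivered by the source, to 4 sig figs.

ω = 2πf = 1696 rad/s
X_L = ωL = 1527 Ω
Z = 9500 + j1527 Ω
|Z| = √(9500² + 1527²) = 9622 Ω
∠Z = arctan(1527/9500) = 9.130°
I = V/|Z| = 5.196 mA
P = VI cos φ = 50 × 0.005196 × cos(9.130°) = 256.5 mW

256.5 mW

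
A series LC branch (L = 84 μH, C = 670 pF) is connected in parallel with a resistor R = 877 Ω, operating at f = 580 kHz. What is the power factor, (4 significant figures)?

ω = 2πf = 3.644e+06 rad/s
X_L = ωL = 306.1 Ω
X_C = 1/(ωC) = 409.6 Ω
Branch 1: Z₁ = R = 877.0 Ω
Branch 2 (series LC): Z₂ = j(X_L − X_C) = −j103.4 Ω
Parallel: Z = Z₁Z₂/(Z₁+Z₂), |Z| = 102.7 Ω, ∠Z = -83.27°
cos φ = cos(-83.27°) = 0.1171

0.1171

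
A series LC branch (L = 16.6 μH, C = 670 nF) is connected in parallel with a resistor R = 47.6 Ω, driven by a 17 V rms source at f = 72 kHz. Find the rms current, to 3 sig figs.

4.05 A

ω = 2πf = 452400 rad/s
X_L = ωL = 7.51 Ω
X_C = 1/(ωC) = 3.30 Ω
Branch 1: Z₁ = R = 47.6 Ω
Branch 2 (series LC): Z₂ = j(X_L − X_C) = j4.21 Ω
Parallel: Z = Z₁Z₂/(Z₁+Z₂), |Z| = 4.19 Ω, ∠Z = 84.9°
I = V/|Z| = 17/4.19 = 4.05 A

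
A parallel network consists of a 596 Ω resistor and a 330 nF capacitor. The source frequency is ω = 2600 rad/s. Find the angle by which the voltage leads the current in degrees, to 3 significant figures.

-27.1°

X_C = 1/(ωC) = 1170 Ω
Parallel: admittances add. Y = 1/R + jωC
Y = (0.00168 + j0.000858) S
|Y| = 0.00188 S → |Z| = 1/|Y| = 531 Ω, ∠Z = −∠Y = -27.1°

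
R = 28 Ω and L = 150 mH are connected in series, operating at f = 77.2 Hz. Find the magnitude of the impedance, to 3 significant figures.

78.0 Ω

ω = 2πf = 485.1 rad/s
X_L = ωL = 72.8 Ω
Z = 28.0 + j72.8 Ω
|Z| = √(28.0² + 72.8²) = 78.0 Ω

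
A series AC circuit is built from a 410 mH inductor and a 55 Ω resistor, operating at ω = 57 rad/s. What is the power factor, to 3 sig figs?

X_L = ωL = 23.4 Ω
Z = 55.0 + j23.4 Ω
|Z| = √(55.0² + 23.4²) = 59.8 Ω
∠Z = arctan(23.4/55.0) = 23.0°
cos φ = cos(23.0°) = 0.920

0.920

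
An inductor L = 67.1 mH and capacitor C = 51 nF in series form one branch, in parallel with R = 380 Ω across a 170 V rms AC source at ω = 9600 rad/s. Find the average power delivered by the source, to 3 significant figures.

X_L = ωL = 644 Ω
X_C = 1/(ωC) = 2040 Ω
Branch 1: Z₁ = R = 380 Ω
Branch 2 (series LC): Z₂ = j(X_L − X_C) = −j1400 Ω
Parallel: Z = Z₁Z₂/(Z₁+Z₂), |Z| = 367 Ω, ∠Z = -15.2°
I = V/|Z| = 464 mA
P = VI cos φ = 170 × 0.464 × cos(-15.2°) = 76.1 W

76.1 W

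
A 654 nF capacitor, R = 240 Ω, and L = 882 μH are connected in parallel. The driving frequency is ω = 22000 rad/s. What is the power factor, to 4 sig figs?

0.1115

X_L = ωL = 19.40 Ω
X_C = 1/(ωC) = 69.50 Ω
Parallel: admittances add. Y = 1/R + 1/(jωL) + jωC
Y = (0.004167 − j0.03715) S
|Y| = 0.03738 S → |Z| = 1/|Y| = 26.75 Ω, ∠Z = −∠Y = 83.60°
cos φ = cos(83.60°) = 0.1115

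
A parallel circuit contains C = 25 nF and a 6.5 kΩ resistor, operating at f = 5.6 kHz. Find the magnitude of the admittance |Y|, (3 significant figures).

893 μS

ω = 2πf = 35190 rad/s
X_C = 1/(ωC) = 1140 Ω
Parallel: admittances add. Y = 1/R + jωC
Y = (0.000154 + j0.000880) S
|Y| = 0.000893 S → |Z| = 1/|Y| = 1120 Ω, ∠Z = −∠Y = -80.1°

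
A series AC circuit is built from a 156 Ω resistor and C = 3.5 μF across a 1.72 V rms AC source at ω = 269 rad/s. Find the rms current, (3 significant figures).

X_C = 1/(ωC) = 1060 Ω
Z = 156 − j1060 Ω
|Z| = √(156² + 1060²) = 1070 Ω
I = V/|Z| = 1.72/1070 = 1.60 mA

1.60 mA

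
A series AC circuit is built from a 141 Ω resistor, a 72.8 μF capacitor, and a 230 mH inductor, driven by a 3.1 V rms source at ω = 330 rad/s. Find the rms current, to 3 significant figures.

21.4 mA

X_L = ωL = 75.9 Ω
X_C = 1/(ωC) = 41.6 Ω
Net reactance X = X_L − X_C = 34.3 Ω
Z = 141 + j34.3 Ω
|Z| = √(141² + 34.3²) = 145 Ω
I = V/|Z| = 3.1/145 = 21.4 mA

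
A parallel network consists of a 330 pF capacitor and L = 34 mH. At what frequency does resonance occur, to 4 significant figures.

47.51 kHz

ω₀ = 1/√(LC) = 1/√(0.034 × 3.3e-10) = 298500 rad/s
f₀ = ω₀/(2π) = 47.51 kHz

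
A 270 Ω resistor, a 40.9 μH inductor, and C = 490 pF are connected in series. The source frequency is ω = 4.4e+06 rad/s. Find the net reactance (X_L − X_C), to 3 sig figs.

X_L = ωL = 180 Ω
X_C = 1/(ωC) = 464 Ω
X = 180 − 464 = -284 Ω

-284 Ω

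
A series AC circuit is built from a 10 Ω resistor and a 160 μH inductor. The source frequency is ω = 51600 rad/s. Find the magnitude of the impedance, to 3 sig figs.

13.0 Ω

X_L = ωL = 8.26 Ω
Z = 10.0 + j8.26 Ω
|Z| = √(10.0² + 8.26²) = 13.0 Ω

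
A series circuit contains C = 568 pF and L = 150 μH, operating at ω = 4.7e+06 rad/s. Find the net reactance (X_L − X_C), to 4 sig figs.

330.4 Ω

X_L = ωL = 705.0 Ω
X_C = 1/(ωC) = 374.6 Ω
X = 705.0 − 374.6 = 330.4 Ω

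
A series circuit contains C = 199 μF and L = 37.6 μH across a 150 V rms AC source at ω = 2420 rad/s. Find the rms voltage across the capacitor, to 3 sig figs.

157 V

X_L = ωL = 0.0910 Ω
X_C = 1/(ωC) = 2.08 Ω
Net reactance X = X_L − X_C = -1.99 Ω
Z = − j1.99 Ω
|Z| = √(0² + 1.99²) = 1.99 Ω
I = V/|Z| = 75.5 A
V_C = I·|Z_C| = 75.5 × 2.08 = 157 V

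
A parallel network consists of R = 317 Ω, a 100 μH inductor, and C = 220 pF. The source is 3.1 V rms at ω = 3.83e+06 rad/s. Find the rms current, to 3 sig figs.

X_L = ωL = 383 Ω
X_C = 1/(ωC) = 1190 Ω
Parallel: admittances add. Y = 1/R + 1/(jωL) + jωC
Y = (0.00315 − j0.00177) S
|Y| = 0.00362 S → |Z| = 1/|Y| = 277 Ω, ∠Z = −∠Y = 29.3°
I = V/|Z| = 3.1/277 = 11.2 mA

11.2 mA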